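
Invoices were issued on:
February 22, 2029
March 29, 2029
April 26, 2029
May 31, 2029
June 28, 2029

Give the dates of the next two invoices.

These are Thursdays with 35, 28, 35, 28-day gaps.
Each is the final Thursday of its month — March 29, 2029 is past the 28th, so '4th Thursday' doesn't fit.
July 2029 ends with Thursday July 26, 2029.
August 2029 ends with Thursday August 30, 2029.

July 26, 2029; August 30, 2029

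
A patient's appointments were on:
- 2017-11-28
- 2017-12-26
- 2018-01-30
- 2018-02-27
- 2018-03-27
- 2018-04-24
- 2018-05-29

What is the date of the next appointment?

2018-06-26

All Tuesdays; the gaps (28, 35, 28, 28, 28, 35) vary with month length.
This is the last Tuesday of each month.
June 2018 ends with Tuesday 2018-06-26.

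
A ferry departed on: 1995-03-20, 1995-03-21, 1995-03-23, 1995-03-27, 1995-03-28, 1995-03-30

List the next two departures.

Every event lands on a Monday or Tuesday or Thursday (gaps cycle 1, 2, 4, 1, 2).
So the schedule is: every Monday, Tuesday and Thursday.
Next Monday: 1995-04-03.
Next Tuesday: 1995-04-04.

1995-04-03, 1995-04-04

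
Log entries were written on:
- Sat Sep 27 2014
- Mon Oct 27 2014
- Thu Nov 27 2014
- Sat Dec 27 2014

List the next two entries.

Tue Jan 27 2015, Fri Feb 27 2015

Gaps: 30, 31, 30 days — not constant. Every event is on the 27th of the month.
Pattern: the 27th of each month.
January 2015: Tue Jan 27 2015.
Next: February 2015 → Fri Feb 27 2015.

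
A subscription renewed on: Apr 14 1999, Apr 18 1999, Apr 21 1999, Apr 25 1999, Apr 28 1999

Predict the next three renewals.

The gap pattern 4, 3, 4, 3 repeats every 2 events.
These are the Wednesdays and Sundays of each week.
The following Sunday is May 2 1999.
The following Wednesday is May 5 1999.
The following Sunday is May 9 1999.

May 2 1999, May 5 1999, May 9 1999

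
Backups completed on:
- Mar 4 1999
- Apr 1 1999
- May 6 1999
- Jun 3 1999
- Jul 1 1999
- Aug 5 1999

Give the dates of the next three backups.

Gaps: 28, 35, 28, 28, 35 days — a mix of 28 and 35. Every date is a Thursday.
Each is the 1st Thursday of its month.
1st Thursday of September 1999: Sep 2 1999.
October 1999 — 1st Thursday is Oct 7 1999.
1st Thursday of November 1999: Nov 4 1999.

Sep 2 1999, Oct 7 1999, Nov 4 1999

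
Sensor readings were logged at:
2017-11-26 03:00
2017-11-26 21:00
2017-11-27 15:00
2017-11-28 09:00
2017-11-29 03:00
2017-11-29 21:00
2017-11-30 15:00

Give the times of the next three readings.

Spacing: 18, 18, 18, 18, 18, 18 h — constant 18 h.
2017-11-30 15:00 + 18 h = 2017-12-01 09:00.
2017-12-01 09:00 + 18 h = 2017-12-02 03:00.
2017-12-02 03:00 + 18 h = 2017-12-02 21:00.

2017-12-01 09:00, 2017-12-02 03:00, 2017-12-02 21:00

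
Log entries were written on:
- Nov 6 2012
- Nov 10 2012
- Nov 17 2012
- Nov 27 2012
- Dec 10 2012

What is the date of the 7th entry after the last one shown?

Jun 3 2013

The spacing grows by 3 each time: 4, 7, 10, 13 days.
Next gap: 16 days. Dec 10 2012 + 16 days = Dec 26 2012.
Next gap: 19 days. Dec 26 2012 + 19 days = Jan 14 2013.
Next gap: 22 days. Jan 14 2013 + 22 days = Feb 5 2013.
Next gap: 25 days. Feb 5 2013 + 25 days = Mar 2 2013.
Next gap: 28 days. Mar 2 2013 + 28 days = Mar 30 2013.
Next gap: 31 days. Mar 30 2013 + 31 days = Apr 30 2013.
Next gap: 34 days. Apr 30 2013 + 34 days = Jun 3 2013.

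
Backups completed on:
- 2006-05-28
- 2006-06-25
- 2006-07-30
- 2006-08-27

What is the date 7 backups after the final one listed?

2007-03-25

These are Sundays with 28, 35, 28-day gaps.
Each is the final Sunday of its month — 2006-07-30 is past the 28th, so '4th Sunday' doesn't fit.
September 2006 ends with Sunday 2006-09-24.
October 2006 ends with Sunday 2006-10-29.
November 2006 ends with Sunday 2006-11-26.
Last Sunday of December 2006: 2006-12-31.
January 2007 ends with Sunday 2007-01-28.
Last Sunday of February 2007: 2007-02-25.
March 2007 ends with Sunday 2007-03-25.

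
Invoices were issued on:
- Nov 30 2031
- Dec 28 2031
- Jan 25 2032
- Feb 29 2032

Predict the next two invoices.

Every date is a Sunday; gaps 28, 28, 35 days.
Each is the last Sunday of its month (at least one falls on the 29th or later, ruling out '4th Sunday').
March 2032 ends with Sunday Mar 28 2032.
Last Sunday of April 2032: Apr 25 2032.

Mar 28 2032, Apr 25 2032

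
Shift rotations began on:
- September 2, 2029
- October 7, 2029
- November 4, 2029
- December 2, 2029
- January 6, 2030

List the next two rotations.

These are Sundays at 28- or 35-day spacing (35, 28, 28, 35).
The pattern: 1st Sunday of the month.
February 2030 — 1st Sunday is February 3, 2030.
March 2030 — 1st Sunday is March 3, 2030.

February 3, 2030; March 3, 2030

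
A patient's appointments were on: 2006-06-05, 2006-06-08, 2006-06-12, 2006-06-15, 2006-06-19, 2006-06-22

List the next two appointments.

Gaps: 3, 4, 3, 4, 3 days — not constant, but cyclic with period 2.
The events fall on every Monday and Thursday.
The following Monday is 2006-06-26.
The following Thursday is 2006-06-29.

2006-06-26, 2006-06-29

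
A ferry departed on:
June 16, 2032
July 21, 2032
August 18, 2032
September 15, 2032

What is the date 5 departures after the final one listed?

Gaps: 35, 28, 28 days — a mix of 28 and 35. Every date is a Wednesday.
Each is the 3rd Wednesday of its month.
October 2032 — 3rd Wednesday is October 20, 2032.
3rd Wednesday of November 2032: November 17, 2032.
3rd Wednesday of December 2032: December 15, 2032.
3rd Wednesday of January 2033: January 19, 2033.
3rd Wednesday of February 2033: February 16, 2033.

February 16, 2033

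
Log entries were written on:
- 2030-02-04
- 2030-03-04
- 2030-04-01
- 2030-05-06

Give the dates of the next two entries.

2030-06-03, 2030-07-01

Gaps: 28, 28, 35 days — a mix of 28 and 35. Every date is a Monday.
Each is the 1st Monday of its month.
June 2030 — 1st Monday is 2030-06-03.
July 2030 — 1st Monday is 2030-07-01.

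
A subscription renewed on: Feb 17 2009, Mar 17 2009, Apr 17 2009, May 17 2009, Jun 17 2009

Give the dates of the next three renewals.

The day-of-month is always 17 (28, 31, 30, 31 days between events).
So this recurs on the 17th of each month.
Next: July 2009 → Jul 17 2009.
Next: August 2009 → Aug 17 2009.
Next: September 2009 → Sep 17 2009.

Jul 17 2009, Aug 17 2009, Sep 17 2009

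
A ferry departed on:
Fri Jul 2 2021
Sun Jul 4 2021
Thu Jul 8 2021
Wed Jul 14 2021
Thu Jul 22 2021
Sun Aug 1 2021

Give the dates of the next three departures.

Intervals are 2, 4, 6, 8, 10 days — an arithmetic progression with common difference 2.
Next gap: 12 days. Sun Aug 1 2021 + 12 days = Fri Aug 13 2021.
Next gap: 14 days. Fri Aug 13 2021 + 14 days = Fri Aug 27 2021.
Next gap: 16 days. Fri Aug 27 2021 + 16 days = Sun Sep 12 2021.

Fri Aug 13 2021, Fri Aug 27 2021, Sun Sep 12 2021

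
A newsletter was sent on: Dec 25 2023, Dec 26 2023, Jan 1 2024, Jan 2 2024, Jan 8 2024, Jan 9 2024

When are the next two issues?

The gap pattern 1, 6, 1, 6, 1 repeats every 2 events.
These are the Mondays and Tuesdays of each week.
Next Monday: Jan 15 2024.
Next Tuesday: Jan 16 2024.

Jan 15 2024, Jan 16 2024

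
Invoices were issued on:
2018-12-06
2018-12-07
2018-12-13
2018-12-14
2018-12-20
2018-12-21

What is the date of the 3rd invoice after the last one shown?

Gaps: 1, 6, 1, 6, 1 days — not constant, but cyclic with period 2.
The events fall on every Thursday and Friday.
Next Thursday: 2018-12-27.
The following Friday is 2018-12-28.
The following Thursday is 2019-01-03.

2019-01-03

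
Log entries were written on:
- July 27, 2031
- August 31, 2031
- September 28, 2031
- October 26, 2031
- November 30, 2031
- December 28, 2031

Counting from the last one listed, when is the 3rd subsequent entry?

March 28, 2032

All Sundays; the gaps (35, 28, 28, 35, 28) vary with month length.
This is the last Sunday of each month.
January 2032 ends with Sunday January 25, 2032.
Last Sunday of February 2032: February 29, 2032.
Last Sunday of March 2032: March 28, 2032.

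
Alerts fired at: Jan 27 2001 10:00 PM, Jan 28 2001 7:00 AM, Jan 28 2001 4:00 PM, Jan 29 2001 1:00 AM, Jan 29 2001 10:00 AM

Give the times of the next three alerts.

Jan 29 2001 7:00 PM, Jan 30 2001 4:00 AM, Jan 30 2001 1:00 PM

Gaps: 9, 9, 9, 9 hours — each event is 9 hours after the previous one.
Jan 29 2001 10:00 AM + 9 h = Jan 29 2001 7:00 PM.
Jan 29 2001 7:00 PM + 9 h = Jan 30 2001 4:00 AM.
Jan 30 2001 4:00 AM + 9 h = Jan 30 2001 1:00 PM.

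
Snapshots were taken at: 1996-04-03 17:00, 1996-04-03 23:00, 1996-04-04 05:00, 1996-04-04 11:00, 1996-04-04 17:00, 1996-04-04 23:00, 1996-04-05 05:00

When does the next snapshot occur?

Gaps: 6, 6, 6, 6, 6, 6 hours — each event is 6 hours after the previous one.
1996-04-05 05:00 + 6 h = 1996-04-05 11:00.

1996-04-05 11:00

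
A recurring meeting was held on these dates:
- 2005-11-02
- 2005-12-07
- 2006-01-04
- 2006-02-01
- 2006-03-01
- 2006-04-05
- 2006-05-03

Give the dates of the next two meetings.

All dates are Wednesdays, 35, 28, 28, 28, 35, 28 days apart.
Specifically, the 1st Wednesday of each month.
June 2006 — 1st Wednesday is 2006-06-07.
1st Wednesday of July 2006: 2006-07-05.

2006-06-07, 2006-07-05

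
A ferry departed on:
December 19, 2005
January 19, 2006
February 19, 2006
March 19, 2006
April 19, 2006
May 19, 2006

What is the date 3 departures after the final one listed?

Each date is the 19th; the gaps (31, 31, 28, 31, 30) track the month lengths.
The rule is the 19th of each month.
Next: June 2006 → June 19, 2006.
July 2006: July 19, 2006.
August 2006: August 19, 2006.

August 19, 2006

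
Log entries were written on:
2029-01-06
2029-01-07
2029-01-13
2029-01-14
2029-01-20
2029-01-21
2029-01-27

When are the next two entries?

2029-01-28, 2029-02-03

The gap pattern 1, 6, 1, 6, 1, 6 repeats every 2 events.
These are the Saturdays and Sundays of each week.
The following Sunday is 2029-01-28.
Next Saturday: 2029-02-03.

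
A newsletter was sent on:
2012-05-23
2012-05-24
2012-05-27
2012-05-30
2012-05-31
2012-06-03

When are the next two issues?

The gap pattern 1, 3, 3, 1, 3 repeats every 3 events.
These are the Wednesdays, Thursdays and Sundays of each week.
Next Wednesday: 2012-06-06.
The following Thursday is 2012-06-07.

2012-06-06, 2012-06-07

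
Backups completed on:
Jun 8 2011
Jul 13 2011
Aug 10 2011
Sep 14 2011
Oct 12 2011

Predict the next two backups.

Nov 9 2011, Dec 14 2011

These are Wednesdays at 28- or 35-day spacing (35, 28, 35, 28).
The pattern: 2nd Wednesday of the month.
November 2011 — 2nd Wednesday is Nov 9 2011.
December 2011 — 2nd Wednesday is Dec 14 2011.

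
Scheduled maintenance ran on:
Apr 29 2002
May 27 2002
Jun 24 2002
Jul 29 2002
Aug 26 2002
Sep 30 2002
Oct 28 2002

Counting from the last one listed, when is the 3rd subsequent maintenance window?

Jan 27 2003

Every date is a Monday; gaps 28, 28, 35, 28, 35, 28 days.
Each is the last Monday of its month (at least one falls on the 29th or later, ruling out '4th Monday').
November 2002 ends with Monday Nov 25 2002.
December 2002 ends with Monday Dec 30 2002.
Last Monday of January 2003: Jan 27 2003.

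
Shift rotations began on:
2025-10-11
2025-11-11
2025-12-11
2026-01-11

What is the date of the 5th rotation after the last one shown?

2026-06-11

The day-of-month is always 11 (31, 30, 31 days between events).
So this recurs on the 11th of each month.
Next: February 2026 → 2026-02-11.
March 2026: 2026-03-11.
Next: April 2026 → 2026-04-11.
Next: May 2026 → 2026-05-11.
Next: June 2026 → 2026-06-11.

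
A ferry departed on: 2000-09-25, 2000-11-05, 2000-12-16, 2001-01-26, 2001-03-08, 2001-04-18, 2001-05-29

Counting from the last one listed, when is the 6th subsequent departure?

2002-01-30

Gaps between consecutive events: 41, 41, 41, 41, 41, 41 days — a constant 41-day interval.
2001-05-29 + 41 days = 2001-07-09.
2001-07-09 + 41 days = 2001-08-19.
2001-08-19 + 41 days = 2001-09-29.
2001-09-29 + 41 days = 2001-11-09.
2001-11-09 + 41 days = 2001-12-20.
2001-12-20 + 41 days = 2002-01-30.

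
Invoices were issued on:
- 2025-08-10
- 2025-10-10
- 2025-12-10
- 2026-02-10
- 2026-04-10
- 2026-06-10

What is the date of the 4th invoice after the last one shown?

Gaps: 61, 61, 62, 59, 61 days — not constant. Every event is on the 10th of the month.
Pattern: the 10th of every 2 months.
August 2026: 2026-08-10.
October 2026: 2026-10-10.
December 2026: 2026-12-10.
February 2027: 2027-02-10.

2027-02-10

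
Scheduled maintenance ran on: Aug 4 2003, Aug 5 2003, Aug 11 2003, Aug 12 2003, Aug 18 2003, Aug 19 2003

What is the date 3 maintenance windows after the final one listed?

Sep 1 2003

The gap pattern 1, 6, 1, 6, 1 repeats every 2 events.
These are the Mondays and Tuesdays of each week.
The following Monday is Aug 25 2003.
Next Tuesday: Aug 26 2003.
Next Monday: Sep 1 2003.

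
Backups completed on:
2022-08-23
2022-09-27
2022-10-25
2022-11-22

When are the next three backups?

2022-12-27, 2023-01-24, 2023-02-28

All dates are Tuesdays, 35, 28, 28 days apart.
Specifically, the 4th Tuesday of each month.
4th Tuesday of December 2022: 2022-12-27.
January 2023 — 4th Tuesday is 2023-01-24.
February 2023 — 4th Tuesday is 2023-02-28.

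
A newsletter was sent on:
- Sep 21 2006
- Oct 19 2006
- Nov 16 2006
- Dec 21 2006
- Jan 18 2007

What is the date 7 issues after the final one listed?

These are Thursdays at 28- or 35-day spacing (28, 28, 35, 28).
The pattern: 3rd Thursday of the month.
February 2007 — 3rd Thursday is Feb 15 2007.
3rd Thursday of March 2007: Mar 15 2007.
3rd Thursday of April 2007: Apr 19 2007.
3rd Thursday of May 2007: May 17 2007.
3rd Thursday of June 2007: Jun 21 2007.
3rd Thursday of July 2007: Jul 19 2007.
August 2007 — 3rd Thursday is Aug 16 2007.

Aug 16 2007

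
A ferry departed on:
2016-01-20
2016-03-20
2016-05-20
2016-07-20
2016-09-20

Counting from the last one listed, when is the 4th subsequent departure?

Gaps: 60, 61, 61, 62 days — not constant. Every event is on the 20th of the month.
Pattern: the 20th of every 2 months.
Next: November 2016 → 2016-11-20.
Next: January 2017 → 2017-01-20.
March 2017: 2017-03-20.
Next: May 2017 → 2017-05-20.

2017-05-20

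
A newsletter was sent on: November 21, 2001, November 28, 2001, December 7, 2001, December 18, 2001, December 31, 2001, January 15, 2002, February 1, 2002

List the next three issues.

Intervals are 7, 9, 11, 13, 15, 17 days — an arithmetic progression with common difference 2.
Next gap: 19 days. February 1, 2002 + 19 days = February 20, 2002.
Next gap: 21 days. February 20, 2002 + 21 days = March 13, 2002.
Next gap: 23 days. March 13, 2002 + 23 days = April 5, 2002.

February 20, 2002; March 13, 2002; April 5, 2002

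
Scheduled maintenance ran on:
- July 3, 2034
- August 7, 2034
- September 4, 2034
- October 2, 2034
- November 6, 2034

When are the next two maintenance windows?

December 4, 2034; January 1, 2035

These are Mondays at 28- or 35-day spacing (35, 28, 28, 35).
The pattern: 1st Monday of the month.
1st Monday of December 2034: December 4, 2034.
January 2035 — 1st Monday is January 1, 2035.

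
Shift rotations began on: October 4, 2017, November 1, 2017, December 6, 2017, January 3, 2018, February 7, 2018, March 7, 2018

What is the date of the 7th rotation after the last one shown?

These are Wednesdays at 28- or 35-day spacing (28, 35, 28, 35, 28).
The pattern: 1st Wednesday of the month.
1st Wednesday of April 2018: April 4, 2018.
May 2018 — 1st Wednesday is May 2, 2018.
1st Wednesday of June 2018: June 6, 2018.
July 2018 — 1st Wednesday is July 4, 2018.
August 2018 — 1st Wednesday is August 1, 2018.
1st Wednesday of September 2018: September 5, 2018.
October 2018 — 1st Wednesday is October 3, 2018.

October 3, 2018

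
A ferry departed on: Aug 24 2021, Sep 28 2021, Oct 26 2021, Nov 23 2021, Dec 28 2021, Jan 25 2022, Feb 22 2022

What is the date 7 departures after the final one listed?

All dates are Tuesdays, 35, 28, 28, 35, 28, 28 days apart.
Specifically, the 4th Tuesday of each month.
4th Tuesday of March 2022: Mar 22 2022.
April 2022 — 4th Tuesday is Apr 26 2022.
4th Tuesday of May 2022: May 24 2022.
June 2022 — 4th Tuesday is Jun 28 2022.
July 2022 — 4th Tuesday is Jul 26 2022.
August 2022 — 4th Tuesday is Aug 23 2022.
4th Tuesday of September 2022: Sep 27 2022.

Sep 27 2022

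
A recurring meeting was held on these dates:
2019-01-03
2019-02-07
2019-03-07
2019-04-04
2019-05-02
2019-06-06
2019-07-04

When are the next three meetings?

2019-08-01, 2019-09-05, 2019-10-03

These are Thursdays at 28- or 35-day spacing (35, 28, 28, 28, 35, 28).
The pattern: 1st Thursday of the month.
August 2019 — 1st Thursday is 2019-08-01.
September 2019 — 1st Thursday is 2019-09-05.
October 2019 — 1st Thursday is 2019-10-03.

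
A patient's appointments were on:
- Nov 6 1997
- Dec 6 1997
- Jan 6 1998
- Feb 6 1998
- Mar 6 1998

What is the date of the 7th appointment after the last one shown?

Gaps: 30, 31, 31, 28 days — not constant. Every event is on the 6th of the month.
Pattern: the 6th of each month.
Next: April 1998 → Apr 6 1998.
Next: May 1998 → May 6 1998.
Next: June 1998 → Jun 6 1998.
Next: July 1998 → Jul 6 1998.
Next: August 1998 → Aug 6 1998.
September 1998: Sep 6 1998.
October 1998: Oct 6 1998.

Oct 6 1998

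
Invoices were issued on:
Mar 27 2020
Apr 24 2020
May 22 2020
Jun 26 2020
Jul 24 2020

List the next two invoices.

Aug 28 2020, Sep 25 2020

All dates are Fridays, 28, 28, 35, 28 days apart.
Specifically, the 4th Friday of each month.
August 2020 — 4th Friday is Aug 28 2020.
September 2020 — 4th Friday is Sep 25 2020.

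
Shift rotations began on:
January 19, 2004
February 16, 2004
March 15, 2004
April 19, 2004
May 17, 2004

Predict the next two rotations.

June 21, 2004; July 19, 2004

Gaps: 28, 28, 35, 28 days — a mix of 28 and 35. Every date is a Monday.
Each is the 3rd Monday of its month.
June 2004 — 3rd Monday is June 21, 2004.
July 2004 — 3rd Monday is July 19, 2004.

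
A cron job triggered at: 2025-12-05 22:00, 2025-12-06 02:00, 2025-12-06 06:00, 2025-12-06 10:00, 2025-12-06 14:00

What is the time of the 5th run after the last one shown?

The interval is a steady 4 hours (4, 4, 4, 4).
2025-12-06 14:00 + 4 h = 2025-12-06 18:00.
2025-12-06 18:00 + 4 h = 2025-12-06 22:00.
2025-12-06 22:00 + 4 h = 2025-12-07 02:00.
2025-12-07 02:00 + 4 h = 2025-12-07 06:00.
2025-12-07 06:00 + 4 h = 2025-12-07 10:00.

2025-12-07 10:00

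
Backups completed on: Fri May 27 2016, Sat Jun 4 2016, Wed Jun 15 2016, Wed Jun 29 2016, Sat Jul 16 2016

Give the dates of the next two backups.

Fri Aug 5 2016, Sun Aug 28 2016

Gaps: 8, 11, 14, 17 days — each gap is 3 larger than the previous one.
Next gap: 20 days. Sat Jul 16 2016 + 20 days = Fri Aug 5 2016.
Next gap: 23 days. Fri Aug 5 2016 + 23 days = Sun Aug 28 2016.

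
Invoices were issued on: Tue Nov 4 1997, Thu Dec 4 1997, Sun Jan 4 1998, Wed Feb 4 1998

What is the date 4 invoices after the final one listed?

Gaps: 30, 31, 31 days — not constant. Every event is on the 4th of the month.
Pattern: the 4th of each month.
Next: March 1998 → Wed Mar 4 1998.
Next: April 1998 → Sat Apr 4 1998.
May 1998: Mon May 4 1998.
June 1998: Thu Jun 4 1998.

Thu Jun 4 1998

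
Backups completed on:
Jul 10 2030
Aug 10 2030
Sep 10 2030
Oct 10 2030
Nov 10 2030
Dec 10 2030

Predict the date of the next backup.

Gaps: 31, 31, 30, 31, 30 days — not constant. Every event is on the 10th of the month.
Pattern: the 10th of each month.
January 2031: Jan 10 2031.

Jan 10 2031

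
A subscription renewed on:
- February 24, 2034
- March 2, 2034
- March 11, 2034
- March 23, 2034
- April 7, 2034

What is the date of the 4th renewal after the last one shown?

The spacing grows by 3 each time: 6, 9, 12, 15 days.
Next gap: 18 days. April 7, 2034 + 18 days = April 25, 2034.
Next gap: 21 days. April 25, 2034 + 21 days = May 16, 2034.
Next gap: 24 days. May 16, 2034 + 24 days = June 9, 2034.
Next gap: 27 days. June 9, 2034 + 27 days = July 6, 2034.

July 6, 2034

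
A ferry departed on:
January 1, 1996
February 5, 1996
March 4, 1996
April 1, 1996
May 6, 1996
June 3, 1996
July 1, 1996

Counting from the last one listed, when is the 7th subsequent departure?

February 3, 1997

All dates are Mondays, 35, 28, 28, 35, 28, 28 days apart.
Specifically, the 1st Monday of each month.
August 1996 — 1st Monday is August 5, 1996.
1st Monday of September 1996: September 2, 1996.
1st Monday of October 1996: October 7, 1996.
November 1996 — 1st Monday is November 4, 1996.
December 1996 — 1st Monday is December 2, 1996.
1st Monday of January 1997: January 6, 1997.
1st Monday of February 1997: February 3, 1997.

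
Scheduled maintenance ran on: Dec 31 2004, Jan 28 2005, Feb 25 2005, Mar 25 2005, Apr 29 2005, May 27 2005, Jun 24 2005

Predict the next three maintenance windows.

Every date is a Friday; gaps 28, 28, 28, 35, 28, 28 days.
Each is the last Friday of its month (at least one falls on the 29th or later, ruling out '4th Friday').
Last Friday of July 2005: Jul 29 2005.
August 2005 ends with Friday Aug 26 2005.
September 2005 ends with Friday Sep 30 2005.

Jul 29 2005, Aug 26 2005, Sep 30 2005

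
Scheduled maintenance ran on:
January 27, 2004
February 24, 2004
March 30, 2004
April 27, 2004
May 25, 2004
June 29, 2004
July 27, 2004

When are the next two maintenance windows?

August 31, 2004; September 28, 2004

Every date is a Tuesday; gaps 28, 35, 28, 28, 35, 28 days.
Each is the last Tuesday of its month (at least one falls on the 29th or later, ruling out '4th Tuesday').
August 2004 ends with Tuesday August 31, 2004.
Last Tuesday of September 2004: September 28, 2004.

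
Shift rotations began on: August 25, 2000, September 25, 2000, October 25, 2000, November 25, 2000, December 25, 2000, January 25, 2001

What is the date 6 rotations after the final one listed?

July 25, 2001

Each date is the 25th; the gaps (31, 30, 31, 30, 31) track the month lengths.
The rule is the 25th of each month.
Next: February 2001 → February 25, 2001.
March 2001: March 25, 2001.
April 2001: April 25, 2001.
Next: May 2001 → May 25, 2001.
Next: June 2001 → June 25, 2001.
Next: July 2001 → July 25, 2001.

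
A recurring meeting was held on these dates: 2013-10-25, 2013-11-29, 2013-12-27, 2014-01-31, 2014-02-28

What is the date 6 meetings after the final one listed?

Every date is a Friday; gaps 35, 28, 35, 28 days.
Each is the last Friday of its month (at least one falls on the 29th or later, ruling out '4th Friday').
March 2014 ends with Friday 2014-03-28.
Last Friday of April 2014: 2014-04-25.
May 2014 ends with Friday 2014-05-30.
Last Friday of June 2014: 2014-06-27.
Last Friday of July 2014: 2014-07-25.
Last Friday of August 2014: 2014-08-29.

2014-08-29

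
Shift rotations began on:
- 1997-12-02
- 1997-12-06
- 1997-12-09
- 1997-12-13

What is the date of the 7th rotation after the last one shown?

1998-01-06

Gaps: 4, 3, 4 days — not constant, but cyclic with period 2.
The events fall on every Tuesday and Saturday.
Next Tuesday: 1997-12-16.
Next Saturday: 1997-12-20.
Next Tuesday: 1997-12-23.
The following Saturday is 1997-12-27.
Next Tuesday: 1997-12-30.
The following Saturday is 1998-01-03.
Next Tuesday: 1998-01-06.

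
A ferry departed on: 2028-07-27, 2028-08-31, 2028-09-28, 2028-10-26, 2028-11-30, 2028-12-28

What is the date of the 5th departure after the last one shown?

2029-05-31

All Thursdays; the gaps (35, 28, 28, 35, 28) vary with month length.
This is the last Thursday of each month.
Last Thursday of January 2029: 2029-01-25.
February 2029 ends with Thursday 2029-02-22.
March 2029 ends with Thursday 2029-03-29.
April 2029 ends with Thursday 2029-04-26.
May 2029 ends with Thursday 2029-05-31.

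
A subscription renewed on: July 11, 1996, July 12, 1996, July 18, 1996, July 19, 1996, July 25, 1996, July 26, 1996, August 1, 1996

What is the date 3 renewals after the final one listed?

Every event lands on a Thursday or Friday (gaps cycle 1, 6, 1, 6, 1, 6).
So the schedule is: every Thursday and Friday.
The following Friday is August 2, 1996.
Next Thursday: August 8, 1996.
Next Friday: August 9, 1996.

August 9, 1996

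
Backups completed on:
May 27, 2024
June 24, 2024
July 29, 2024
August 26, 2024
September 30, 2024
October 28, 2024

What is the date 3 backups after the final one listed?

All Mondays; the gaps (28, 35, 28, 35, 28) vary with month length.
This is the last Monday of each month.
Last Monday of November 2024: November 25, 2024.
December 2024 ends with Monday December 30, 2024.
Last Monday of January 2025: January 27, 2025.

January 27, 2025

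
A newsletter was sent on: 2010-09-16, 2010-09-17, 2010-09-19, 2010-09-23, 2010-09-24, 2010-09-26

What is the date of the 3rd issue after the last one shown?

2010-10-03

The gap pattern 1, 2, 4, 1, 2 repeats every 3 events.
These are the Thursdays, Fridays and Sundays of each week.
Next Thursday: 2010-09-30.
The following Friday is 2010-10-01.
The following Sunday is 2010-10-03.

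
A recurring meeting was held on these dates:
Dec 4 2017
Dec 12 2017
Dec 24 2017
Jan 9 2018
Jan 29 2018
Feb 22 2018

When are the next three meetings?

Gaps: 8, 12, 16, 20, 24 days — each gap is 4 larger than the previous one.
Next gap: 28 days. Feb 22 2018 + 28 days = Mar 22 2018.
Next gap: 32 days. Mar 22 2018 + 32 days = Apr 23 2018.
Next gap: 36 days. Apr 23 2018 + 36 days = May 29 2018.

Mar 22 2018, Apr 23 2018, May 29 2018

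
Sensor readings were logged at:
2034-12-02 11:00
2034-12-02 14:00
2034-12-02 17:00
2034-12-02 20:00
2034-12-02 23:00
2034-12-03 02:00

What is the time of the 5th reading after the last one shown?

2034-12-03 17:00

The interval is a steady 3 hours (3, 3, 3, 3, 3).
2034-12-03 02:00 + 3 h = 2034-12-03 05:00.
2034-12-03 05:00 + 3 h = 2034-12-03 08:00.
2034-12-03 08:00 + 3 h = 2034-12-03 11:00.
2034-12-03 11:00 + 3 h = 2034-12-03 14:00.
2034-12-03 14:00 + 3 h = 2034-12-03 17:00.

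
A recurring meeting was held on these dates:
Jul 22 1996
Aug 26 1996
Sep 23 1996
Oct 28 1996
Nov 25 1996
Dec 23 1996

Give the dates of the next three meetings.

Jan 27 1997, Feb 24 1997, Mar 24 1997

All dates are Mondays, 35, 28, 35, 28, 28 days apart.
Specifically, the 4th Monday of each month.
January 1997 — 4th Monday is Jan 27 1997.
February 1997 — 4th Monday is Feb 24 1997.
March 1997 — 4th Monday is Mar 24 1997.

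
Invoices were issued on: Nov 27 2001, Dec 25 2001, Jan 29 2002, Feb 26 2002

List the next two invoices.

Mar 26 2002, Apr 30 2002

All Tuesdays; the gaps (28, 35, 28) vary with month length.
This is the last Tuesday of each month.
Last Tuesday of March 2002: Mar 26 2002.
April 2002 ends with Tuesday Apr 30 2002.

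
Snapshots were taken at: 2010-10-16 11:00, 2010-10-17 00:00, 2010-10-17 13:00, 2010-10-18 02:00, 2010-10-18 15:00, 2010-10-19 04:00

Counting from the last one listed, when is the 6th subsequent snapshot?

2010-10-22 10:00

The interval is a steady 13 hours (13, 13, 13, 13, 13).
2010-10-19 04:00 + 13 h = 2010-10-19 17:00.
2010-10-19 17:00 + 13 h = 2010-10-20 06:00.
2010-10-20 06:00 + 13 h = 2010-10-20 19:00.
2010-10-20 19:00 + 13 h = 2010-10-21 08:00.
2010-10-21 08:00 + 13 h = 2010-10-21 21:00.
2010-10-21 21:00 + 13 h = 2010-10-22 10:00.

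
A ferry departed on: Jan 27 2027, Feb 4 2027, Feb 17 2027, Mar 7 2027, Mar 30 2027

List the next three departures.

Intervals are 8, 13, 18, 23 days — an arithmetic progression with common difference 5.
Next gap: 28 days. Mar 30 2027 + 28 days = Apr 27 2027.
Next gap: 33 days. Apr 27 2027 + 33 days = May 30 2027.
Next gap: 38 days. May 30 2027 + 38 days = Jul 7 2027.

Apr 27 2027, May 30 2027, Jul 7 2027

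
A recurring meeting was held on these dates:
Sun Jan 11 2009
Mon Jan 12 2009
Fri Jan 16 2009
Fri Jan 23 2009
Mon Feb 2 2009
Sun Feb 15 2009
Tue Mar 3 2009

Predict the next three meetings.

Sun Mar 22 2009, Mon Apr 13 2009, Fri May 8 2009

The spacing grows by 3 each time: 1, 4, 7, 10, 13, 16 days.
Next gap: 19 days. Tue Mar 3 2009 + 19 days = Sun Mar 22 2009.
Next gap: 22 days. Sun Mar 22 2009 + 22 days = Mon Apr 13 2009.
Next gap: 25 days. Mon Apr 13 2009 + 25 days = Fri May 8 2009.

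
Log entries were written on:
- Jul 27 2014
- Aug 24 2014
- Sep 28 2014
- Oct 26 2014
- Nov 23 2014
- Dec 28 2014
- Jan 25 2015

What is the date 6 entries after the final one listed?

These are Sundays at 28- or 35-day spacing (28, 35, 28, 28, 35, 28).
The pattern: 4th Sunday of the month.
4th Sunday of February 2015: Feb 22 2015.
4th Sunday of March 2015: Mar 22 2015.
April 2015 — 4th Sunday is Apr 26 2015.
May 2015 — 4th Sunday is May 24 2015.
June 2015 — 4th Sunday is Jun 28 2015.
July 2015 — 4th Sunday is Jul 26 2015.

Jul 26 2015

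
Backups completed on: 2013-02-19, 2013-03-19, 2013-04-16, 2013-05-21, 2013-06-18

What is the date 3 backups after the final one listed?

2013-09-17

All dates are Tuesdays, 28, 28, 35, 28 days apart.
Specifically, the 3rd Tuesday of each month.
3rd Tuesday of July 2013: 2013-07-16.
August 2013 — 3rd Tuesday is 2013-08-20.
September 2013 — 3rd Tuesday is 2013-09-17.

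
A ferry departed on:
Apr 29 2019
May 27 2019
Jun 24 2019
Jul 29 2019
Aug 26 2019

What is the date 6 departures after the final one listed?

Feb 24 2020

Every date is a Monday; gaps 28, 28, 35, 28 days.
Each is the last Monday of its month (at least one falls on the 29th or later, ruling out '4th Monday').
Last Monday of September 2019: Sep 30 2019.
October 2019 ends with Monday Oct 28 2019.
November 2019 ends with Monday Nov 25 2019.
December 2019 ends with Monday Dec 30 2019.
January 2020 ends with Monday Jan 27 2020.
Last Monday of February 2020: Feb 24 2020.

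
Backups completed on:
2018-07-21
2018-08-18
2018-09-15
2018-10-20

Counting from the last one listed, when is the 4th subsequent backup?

2019-02-16

These are Saturdays at 28- or 35-day spacing (28, 28, 35).
The pattern: 3rd Saturday of the month.
November 2018 — 3rd Saturday is 2018-11-17.
3rd Saturday of December 2018: 2018-12-15.
3rd Saturday of January 2019: 2019-01-19.
3rd Saturday of February 2019: 2019-02-16.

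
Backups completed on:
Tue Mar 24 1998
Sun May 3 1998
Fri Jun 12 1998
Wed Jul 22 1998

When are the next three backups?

Mon Aug 31 1998, Sat Oct 10 1998, Thu Nov 19 1998

Gaps between consecutive events: 40, 40, 40 days — a constant 40-day interval.
Wed Jul 22 1998 + 40 days = Mon Aug 31 1998.
Mon Aug 31 1998 + 40 days = Sat Oct 10 1998.
Sat Oct 10 1998 + 40 days = Thu Nov 19 1998.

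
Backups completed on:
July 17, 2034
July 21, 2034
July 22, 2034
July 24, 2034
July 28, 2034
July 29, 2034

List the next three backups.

The gap pattern 4, 1, 2, 4, 1 repeats every 3 events.
These are the Mondays, Fridays and Saturdays of each week.
Next Monday: July 31, 2034.
The following Friday is August 4, 2034.
The following Saturday is August 5, 2034.

July 31, 2034; August 4, 2034; August 5, 2034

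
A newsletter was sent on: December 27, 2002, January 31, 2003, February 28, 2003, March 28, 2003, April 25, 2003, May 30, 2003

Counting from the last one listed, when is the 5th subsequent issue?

October 31, 2003

These are Fridays with 35, 28, 28, 28, 35-day gaps.
Each is the final Friday of its month — January 31, 2003 is past the 28th, so '4th Friday' doesn't fit.
June 2003 ends with Friday June 27, 2003.
Last Friday of July 2003: July 25, 2003.
August 2003 ends with Friday August 29, 2003.
Last Friday of September 2003: September 26, 2003.
Last Friday of October 2003: October 31, 2003.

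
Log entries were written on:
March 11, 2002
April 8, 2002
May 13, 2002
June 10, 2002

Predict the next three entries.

July 8, 2002; August 12, 2002; September 9, 2002

All dates are Mondays, 28, 35, 28 days apart.
Specifically, the 2nd Monday of each month.
July 2002 — 2nd Monday is July 8, 2002.
2nd Monday of August 2002: August 12, 2002.
September 2002 — 2nd Monday is September 9, 2002.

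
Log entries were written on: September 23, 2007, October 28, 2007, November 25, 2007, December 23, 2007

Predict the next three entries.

January 27, 2008; February 24, 2008; March 23, 2008

All dates are Sundays, 35, 28, 28 days apart.
Specifically, the 4th Sunday of each month.
4th Sunday of January 2008: January 27, 2008.
4th Sunday of February 2008: February 24, 2008.
4th Sunday of March 2008: March 23, 2008.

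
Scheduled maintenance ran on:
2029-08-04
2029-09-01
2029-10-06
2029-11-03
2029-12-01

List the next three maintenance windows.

2030-01-05, 2030-02-02, 2030-03-02

These are Saturdays at 28- or 35-day spacing (28, 35, 28, 28).
The pattern: 1st Saturday of the month.
January 2030 — 1st Saturday is 2030-01-05.
February 2030 — 1st Saturday is 2030-02-02.
1st Saturday of March 2030: 2030-03-02.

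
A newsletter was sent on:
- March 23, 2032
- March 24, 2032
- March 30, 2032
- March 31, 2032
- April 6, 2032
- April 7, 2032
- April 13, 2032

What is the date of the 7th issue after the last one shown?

The gap pattern 1, 6, 1, 6, 1, 6 repeats every 2 events.
These are the Tuesdays and Wednesdays of each week.
The following Wednesday is April 14, 2032.
The following Tuesday is April 20, 2032.
Next Wednesday: April 21, 2032.
Next Tuesday: April 27, 2032.
The following Wednesday is April 28, 2032.
Next Tuesday: May 4, 2032.
The following Wednesday is May 5, 2032.

May 5, 2032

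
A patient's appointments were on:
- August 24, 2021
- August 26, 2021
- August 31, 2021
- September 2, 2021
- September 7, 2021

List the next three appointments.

September 9, 2021; September 14, 2021; September 16, 2021

Every event lands on a Tuesday or Thursday (gaps cycle 2, 5, 2, 5).
So the schedule is: every Tuesday and Thursday.
The following Thursday is September 9, 2021.
Next Tuesday: September 14, 2021.
The following Thursday is September 16, 2021.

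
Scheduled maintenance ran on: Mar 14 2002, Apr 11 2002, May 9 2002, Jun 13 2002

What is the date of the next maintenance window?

Jul 11 2002

These are Thursdays at 28- or 35-day spacing (28, 28, 35).
The pattern: 2nd Thursday of the month.
July 2002 — 2nd Thursday is Jul 11 2002.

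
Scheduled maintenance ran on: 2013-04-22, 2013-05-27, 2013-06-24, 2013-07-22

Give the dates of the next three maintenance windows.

2013-08-26, 2013-09-23, 2013-10-28

Gaps: 35, 28, 28 days — a mix of 28 and 35. Every date is a Monday.
Each is the 4th Monday of its month.
4th Monday of August 2013: 2013-08-26.
4th Monday of September 2013: 2013-09-23.
October 2013 — 4th Monday is 2013-10-28.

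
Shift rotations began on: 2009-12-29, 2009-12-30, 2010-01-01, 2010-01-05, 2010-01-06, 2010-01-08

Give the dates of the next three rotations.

2010-01-12, 2010-01-13, 2010-01-15

The gap pattern 1, 2, 4, 1, 2 repeats every 3 events.
These are the Tuesdays, Wednesdays and Fridays of each week.
Next Tuesday: 2010-01-12.
Next Wednesday: 2010-01-13.
The following Friday is 2010-01-15.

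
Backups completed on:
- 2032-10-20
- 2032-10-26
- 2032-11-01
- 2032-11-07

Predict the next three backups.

2032-11-13, 2032-11-19, 2032-11-25

The spacing is 6, 6, 6 days — always 6 days.
2032-11-07 + 6 days = 2032-11-13.
2032-11-13 + 6 days = 2032-11-19.
2032-11-19 + 6 days = 2032-11-25.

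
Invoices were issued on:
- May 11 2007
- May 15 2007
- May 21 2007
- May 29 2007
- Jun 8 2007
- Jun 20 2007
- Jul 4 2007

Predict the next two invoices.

The spacing grows by 2 each time: 4, 6, 8, 10, 12, 14 days.
Next gap: 16 days. Jul 4 2007 + 16 days = Jul 20 2007.
Next gap: 18 days. Jul 20 2007 + 18 days = Aug 7 2007.

Jul 20 2007, Aug 7 2007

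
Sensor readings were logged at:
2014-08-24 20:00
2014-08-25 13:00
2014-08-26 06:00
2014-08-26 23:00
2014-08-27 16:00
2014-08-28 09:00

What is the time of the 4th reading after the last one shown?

Spacing: 17, 17, 17, 17, 17 h — constant 17 h.
2014-08-28 09:00 + 17 h = 2014-08-29 02:00.
2014-08-29 02:00 + 17 h = 2014-08-29 19:00.
2014-08-29 19:00 + 17 h = 2014-08-30 12:00.
2014-08-30 12:00 + 17 h = 2014-08-31 05:00.

2014-08-31 05:00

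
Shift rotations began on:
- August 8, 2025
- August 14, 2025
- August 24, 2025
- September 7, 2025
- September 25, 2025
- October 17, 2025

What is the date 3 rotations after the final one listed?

January 15, 2026

The spacing grows by 4 each time: 6, 10, 14, 18, 22 days.
Next gap: 26 days. October 17, 2025 + 26 days = November 12, 2025.
Next gap: 30 days. November 12, 2025 + 30 days = December 12, 2025.
Next gap: 34 days. December 12, 2025 + 34 days = January 15, 2026.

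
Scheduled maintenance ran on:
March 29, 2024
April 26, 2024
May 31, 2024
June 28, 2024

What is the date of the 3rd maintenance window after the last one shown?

September 27, 2024

Every date is a Friday; gaps 28, 35, 28 days.
Each is the last Friday of its month (at least one falls on the 29th or later, ruling out '4th Friday').
Last Friday of July 2024: July 26, 2024.
Last Friday of August 2024: August 30, 2024.
September 2024 ends with Friday September 27, 2024.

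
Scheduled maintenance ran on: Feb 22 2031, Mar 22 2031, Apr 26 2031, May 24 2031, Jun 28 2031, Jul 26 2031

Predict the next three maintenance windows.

Aug 23 2031, Sep 27 2031, Oct 25 2031

Gaps: 28, 35, 28, 35, 28 days — a mix of 28 and 35. Every date is a Saturday.
Each is the 4th Saturday of its month.
4th Saturday of August 2031: Aug 23 2031.
September 2031 — 4th Saturday is Sep 27 2031.
4th Saturday of October 2031: Oct 25 2031.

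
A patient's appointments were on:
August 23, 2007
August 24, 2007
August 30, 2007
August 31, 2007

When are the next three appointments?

Gaps: 1, 6, 1 days — not constant, but cyclic with period 2.
The events fall on every Thursday and Friday.
The following Thursday is September 6, 2007.
Next Friday: September 7, 2007.
The following Thursday is September 13, 2007.

September 6, 2007; September 7, 2007; September 13, 2007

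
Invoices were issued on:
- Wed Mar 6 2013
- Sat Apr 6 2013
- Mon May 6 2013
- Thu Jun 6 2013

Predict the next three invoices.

Gaps: 31, 30, 31 days — not constant. Every event is on the 6th of the month.
Pattern: the 6th of each month.
July 2013: Sat Jul 6 2013.
August 2013: Tue Aug 6 2013.
Next: September 2013 → Fri Sep 6 2013.

Sat Jul 6 2013, Tue Aug 6 2013, Fri Sep 6 2013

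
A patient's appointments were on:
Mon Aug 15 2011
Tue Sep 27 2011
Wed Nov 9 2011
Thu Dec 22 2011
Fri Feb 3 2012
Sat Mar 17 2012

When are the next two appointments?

Sun Apr 29 2012, Mon Jun 11 2012

The spacing is 43, 43, 43, 43, 43 days — always 43 days.
Sat Mar 17 2012 + 43 days = Sun Apr 29 2012.
Sun Apr 29 2012 + 43 days = Mon Jun 11 2012.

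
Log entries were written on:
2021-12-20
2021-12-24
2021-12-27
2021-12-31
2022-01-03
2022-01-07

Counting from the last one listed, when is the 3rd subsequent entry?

Every event lands on a Monday or Friday (gaps cycle 4, 3, 4, 3, 4).
So the schedule is: every Monday and Friday.
The following Monday is 2022-01-10.
The following Friday is 2022-01-14.
The following Monday is 2022-01-17.

2022-01-17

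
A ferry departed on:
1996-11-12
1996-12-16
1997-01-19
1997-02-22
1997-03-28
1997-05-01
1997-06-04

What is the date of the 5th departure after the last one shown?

1997-11-21

Gaps between consecutive events: 34, 34, 34, 34, 34, 34 days — a constant 34-day interval.
1997-06-04 + 34 days = 1997-07-08.
1997-07-08 + 34 days = 1997-08-11.
1997-08-11 + 34 days = 1997-09-14.
1997-09-14 + 34 days = 1997-10-18.
1997-10-18 + 34 days = 1997-11-21.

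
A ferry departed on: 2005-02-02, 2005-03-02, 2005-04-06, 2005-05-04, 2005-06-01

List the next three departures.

These are Wednesdays at 28- or 35-day spacing (28, 35, 28, 28).
The pattern: 1st Wednesday of the month.
July 2005 — 1st Wednesday is 2005-07-06.
1st Wednesday of August 2005: 2005-08-03.
1st Wednesday of September 2005: 2005-09-07.

2005-07-06, 2005-08-03, 2005-09-07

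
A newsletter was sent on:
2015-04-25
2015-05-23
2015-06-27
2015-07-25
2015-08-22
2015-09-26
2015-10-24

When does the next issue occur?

2015-11-28

Gaps: 28, 35, 28, 28, 35, 28 days — a mix of 28 and 35. Every date is a Saturday.
Each is the 4th Saturday of its month.
November 2015 — 4th Saturday is 2015-11-28.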